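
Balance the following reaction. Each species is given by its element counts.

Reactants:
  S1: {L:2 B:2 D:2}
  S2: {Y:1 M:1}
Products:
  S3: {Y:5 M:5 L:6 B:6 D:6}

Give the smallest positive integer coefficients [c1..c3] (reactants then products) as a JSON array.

Coefficients: [3, 5, 1]

Y: 3·0+5·1 = 5 | 1·5 = 5
M: 3·0+5·1 = 5 | 1·5 = 5
L: 3·2+5·0 = 6 | 1·6 = 6
B: 3·2+5·0 = 6 | 1·6 = 6
D: 3·2+5·0 = 6 | 1·6 = 6
gcd(3,5,1) = 1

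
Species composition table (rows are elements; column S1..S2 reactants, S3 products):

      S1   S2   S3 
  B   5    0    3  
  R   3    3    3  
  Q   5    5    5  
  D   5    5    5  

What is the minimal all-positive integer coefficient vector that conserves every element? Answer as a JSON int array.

B: 3·5+2·0 = 15 | 5·3 = 15
R: 3·3+2·3 = 15 | 5·3 = 15
Q: 3·5+2·5 = 25 | 5·5 = 25
D: 3·5+2·5 = 25 | 5·5 = 25
gcd(3,2,5) = 1

Coefficients: [3, 2, 5]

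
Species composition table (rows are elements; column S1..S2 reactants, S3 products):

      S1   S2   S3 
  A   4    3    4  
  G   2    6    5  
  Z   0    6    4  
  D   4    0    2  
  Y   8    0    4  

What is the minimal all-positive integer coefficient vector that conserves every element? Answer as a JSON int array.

Coefficients: [3, 4, 6]

A: 3·4+4·3 = 24 | 6·4 = 24
G: 3·2+4·6 = 30 | 6·5 = 30
Z: 3·0+4·6 = 24 | 6·4 = 24
D: 3·4+4·0 = 12 | 6·2 = 12
Y: 3·8+4·0 = 24 | 6·4 = 24
gcd(3,4,6) = 1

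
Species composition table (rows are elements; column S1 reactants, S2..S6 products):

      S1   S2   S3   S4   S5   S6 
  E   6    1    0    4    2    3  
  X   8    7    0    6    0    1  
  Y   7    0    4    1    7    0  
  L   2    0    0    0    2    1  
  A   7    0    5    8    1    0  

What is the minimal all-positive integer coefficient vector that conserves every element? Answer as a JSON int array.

E: 5·6 = 30 | 4·1+5·0+1·4+2·2+6·3 = 30
X: 5·8 = 40 | 4·7+5·0+1·6+2·0+6·1 = 40
Y: 5·7 = 35 | 4·0+5·4+1·1+2·7+6·0 = 35
L: 5·2 = 10 | 4·0+5·0+1·0+2·2+6·1 = 10
A: 5·7 = 35 | 4·0+5·5+1·8+2·1+6·0 = 35
gcd(5,4,5,1,2,6) = 1

Coefficients: [5, 4, 5, 1, 2, 6]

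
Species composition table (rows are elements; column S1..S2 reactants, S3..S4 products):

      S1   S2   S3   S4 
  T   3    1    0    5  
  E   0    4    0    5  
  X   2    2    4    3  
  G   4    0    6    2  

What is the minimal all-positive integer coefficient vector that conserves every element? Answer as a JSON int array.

Coefficients: [5, 5, 2, 4]

T: 5·3+5·1 = 20 | 2·0+4·5 = 20
E: 5·0+5·4 = 20 | 2·0+4·5 = 20
X: 5·2+5·2 = 20 | 2·4+4·3 = 20
G: 5·4+5·0 = 20 | 2·6+4·2 = 20
gcd(5,5,2,4) = 1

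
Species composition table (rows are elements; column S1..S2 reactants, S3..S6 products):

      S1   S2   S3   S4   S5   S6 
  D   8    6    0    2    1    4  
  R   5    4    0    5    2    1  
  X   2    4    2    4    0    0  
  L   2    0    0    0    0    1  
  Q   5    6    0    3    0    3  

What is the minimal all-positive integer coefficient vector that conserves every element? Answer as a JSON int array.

D: 3·8+1·6 = 30 | 3·0+1·2+4·1+6·4 = 30
R: 3·5+1·4 = 19 | 3·0+1·5+4·2+6·1 = 19
X: 3·2+1·4 = 10 | 3·2+1·4+4·0+6·0 = 10
L: 3·2+1·0 = 6 | 3·0+1·0+4·0+6·1 = 6
Q: 3·5+1·6 = 21 | 3·0+1·3+4·0+6·3 = 21
gcd(3,1,3,1,4,6) = 1

Coefficients: [3, 1, 3, 1, 4, 6]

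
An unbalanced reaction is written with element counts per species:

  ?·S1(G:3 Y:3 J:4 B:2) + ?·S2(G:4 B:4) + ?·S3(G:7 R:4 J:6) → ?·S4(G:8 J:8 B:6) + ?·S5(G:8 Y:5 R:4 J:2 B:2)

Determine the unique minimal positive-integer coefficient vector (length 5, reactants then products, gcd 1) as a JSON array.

Coefficients: [5, 5, 3, 4, 3]

G: 5·3+5·4+3·7 = 56 | 4·8+3·8 = 56
Y: 5·3+5·0+3·0 = 15 | 4·0+3·5 = 15
R: 5·0+5·0+3·4 = 12 | 4·0+3·4 = 12
J: 5·4+5·0+3·6 = 38 | 4·8+3·2 = 38
B: 5·2+5·4+3·0 = 30 | 4·6+3·2 = 30
gcd(5,5,3,4,3) = 1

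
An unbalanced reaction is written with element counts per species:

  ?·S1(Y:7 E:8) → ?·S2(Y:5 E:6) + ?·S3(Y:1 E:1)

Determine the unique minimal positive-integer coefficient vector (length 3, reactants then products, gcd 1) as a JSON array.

Y: 1·7 = 7 | 1·5+2·1 = 7
E: 1·8 = 8 | 1·6+2·1 = 8
gcd(1,1,2) = 1

Coefficients: [1, 1, 2]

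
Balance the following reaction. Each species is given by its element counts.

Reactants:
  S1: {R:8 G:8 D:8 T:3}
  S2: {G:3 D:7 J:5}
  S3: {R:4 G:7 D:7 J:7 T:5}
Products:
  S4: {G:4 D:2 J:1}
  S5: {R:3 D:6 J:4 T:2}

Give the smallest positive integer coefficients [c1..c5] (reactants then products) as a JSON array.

R: 1·8+3·0+1·4 = 12 | 6·0+4·3 = 12
G: 1·8+3·3+1·7 = 24 | 6·4+4·0 = 24
D: 1·8+3·7+1·7 = 36 | 6·2+4·6 = 36
J: 1·0+3·5+1·7 = 22 | 6·1+4·4 = 22
T: 1·3+3·0+1·5 = 8 | 6·0+4·2 = 8
gcd(1,3,1,6,4) = 1

Coefficients: [1, 3, 1, 6, 4]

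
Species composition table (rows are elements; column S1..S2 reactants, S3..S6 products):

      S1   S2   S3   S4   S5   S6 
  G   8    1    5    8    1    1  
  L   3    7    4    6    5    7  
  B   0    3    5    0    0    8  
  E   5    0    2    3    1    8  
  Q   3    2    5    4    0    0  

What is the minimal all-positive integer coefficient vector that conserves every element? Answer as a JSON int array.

Coefficients: [6, 6, 2, 5, 3, 1]

G: 6·8+6·1 = 54 | 2·5+5·8+3·1+1·1 = 54
L: 6·3+6·7 = 60 | 2·4+5·6+3·5+1·7 = 60
B: 6·0+6·3 = 18 | 2·5+5·0+3·0+1·8 = 18
E: 6·5+6·0 = 30 | 2·2+5·3+3·1+1·8 = 30
Q: 6·3+6·2 = 30 | 2·5+5·4+3·0+1·0 = 30
gcd(6,6,2,5,3,1) = 1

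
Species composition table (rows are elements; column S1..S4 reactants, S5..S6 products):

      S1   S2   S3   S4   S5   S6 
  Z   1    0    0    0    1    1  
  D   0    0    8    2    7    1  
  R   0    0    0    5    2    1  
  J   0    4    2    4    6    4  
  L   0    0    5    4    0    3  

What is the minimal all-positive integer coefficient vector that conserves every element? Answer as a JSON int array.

Z: 4·1+3·0+1·0+1·0 = 4 | 1·1+3·1 = 4
D: 4·0+3·0+1·8+1·2 = 10 | 1·7+3·1 = 10
R: 4·0+3·0+1·0+1·5 = 5 | 1·2+3·1 = 5
J: 4·0+3·4+1·2+1·4 = 18 | 1·6+3·4 = 18
L: 4·0+3·0+1·5+1·4 = 9 | 1·0+3·3 = 9
gcd(4,3,1,1,1,3) = 1

Coefficients: [4, 3, 1, 1, 1, 3]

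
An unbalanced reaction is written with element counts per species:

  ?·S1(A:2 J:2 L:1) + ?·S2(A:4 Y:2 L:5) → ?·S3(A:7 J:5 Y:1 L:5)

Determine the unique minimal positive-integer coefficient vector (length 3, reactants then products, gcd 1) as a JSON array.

Coefficients: [5, 1, 2]

A: 5·2+1·4 = 14 | 2·7 = 14
J: 5·2+1·0 = 10 | 2·5 = 10
Y: 5·0+1·2 = 2 | 2·1 = 2
L: 5·1+1·5 = 10 | 2·5 = 10
gcd(5,1,2) = 1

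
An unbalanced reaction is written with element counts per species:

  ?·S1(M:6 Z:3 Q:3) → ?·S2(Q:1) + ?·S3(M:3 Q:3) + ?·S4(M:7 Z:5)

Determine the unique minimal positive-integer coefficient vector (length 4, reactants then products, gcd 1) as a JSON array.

M: 5·6 = 30 | 6·0+3·3+3·7 = 30
Z: 5·3 = 15 | 6·0+3·0+3·5 = 15
Q: 5·3 = 15 | 6·1+3·3+3·0 = 15
gcd(5,6,3,3) = 1

Coefficients: [5, 6, 3, 3]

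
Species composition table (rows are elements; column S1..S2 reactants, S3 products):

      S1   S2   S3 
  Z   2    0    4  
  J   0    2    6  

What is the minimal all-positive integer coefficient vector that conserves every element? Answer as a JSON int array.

Z: 2·2+3·0 = 4 | 1·4 = 4
J: 2·0+3·2 = 6 | 1·6 = 6
gcd(2,3,1) = 1

Coefficients: [2, 3, 1]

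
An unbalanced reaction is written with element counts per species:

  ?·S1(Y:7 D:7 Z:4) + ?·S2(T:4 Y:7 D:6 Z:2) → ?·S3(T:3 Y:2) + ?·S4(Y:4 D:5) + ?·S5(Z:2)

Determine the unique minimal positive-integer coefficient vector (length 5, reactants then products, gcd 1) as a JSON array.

Coefficients: [1, 3, 4, 5, 5]

T: 1·0+3·4 = 12 | 4·3+5·0+5·0 = 12
Y: 1·7+3·7 = 28 | 4·2+5·4+5·0 = 28
D: 1·7+3·6 = 25 | 4·0+5·5+5·0 = 25
Z: 1·4+3·2 = 10 | 4·0+5·0+5·2 = 10
gcd(1,3,4,5,5) = 1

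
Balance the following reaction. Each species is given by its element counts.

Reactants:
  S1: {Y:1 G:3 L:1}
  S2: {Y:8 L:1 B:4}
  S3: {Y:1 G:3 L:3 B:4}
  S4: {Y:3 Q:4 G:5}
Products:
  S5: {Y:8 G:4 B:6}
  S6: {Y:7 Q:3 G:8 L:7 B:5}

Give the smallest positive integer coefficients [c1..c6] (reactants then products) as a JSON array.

Y: 5·1+5·8+6·1+3·3 = 60 | 4·8+4·7 = 60
Q: 5·0+5·0+6·0+3·4 = 12 | 4·0+4·3 = 12
G: 5·3+5·0+6·3+3·5 = 48 | 4·4+4·8 = 48
L: 5·1+5·1+6·3+3·0 = 28 | 4·0+4·7 = 28
B: 5·0+5·4+6·4+3·0 = 44 | 4·6+4·5 = 44
gcd(5,5,6,3,4,4) = 1

Coefficients: [5, 5, 6, 3, 4, 4]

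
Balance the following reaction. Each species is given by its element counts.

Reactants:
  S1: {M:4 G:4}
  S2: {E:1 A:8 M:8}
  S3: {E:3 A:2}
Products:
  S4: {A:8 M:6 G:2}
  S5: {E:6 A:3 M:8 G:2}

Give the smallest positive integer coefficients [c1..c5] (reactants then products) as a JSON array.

E: 5·0+6·1+6·3 = 24 | 6·0+4·6 = 24
A: 5·0+6·8+6·2 = 60 | 6·8+4·3 = 60
M: 5·4+6·8+6·0 = 68 | 6·6+4·8 = 68
G: 5·4+6·0+6·0 = 20 | 6·2+4·2 = 20
gcd(5,6,6,6,4) = 1

Coefficients: [5, 6, 6, 6, 4]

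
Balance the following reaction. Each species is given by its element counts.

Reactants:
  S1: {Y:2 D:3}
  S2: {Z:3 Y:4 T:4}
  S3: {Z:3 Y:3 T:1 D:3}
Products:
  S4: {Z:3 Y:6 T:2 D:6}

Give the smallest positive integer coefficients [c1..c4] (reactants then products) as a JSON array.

Z: 4·0+1·3+2·3 = 9 | 3·3 = 9
Y: 4·2+1·4+2·3 = 18 | 3·6 = 18
T: 4·0+1·4+2·1 = 6 | 3·2 = 6
D: 4·3+1·0+2·3 = 18 | 3·6 = 18
gcd(4,1,2,3) = 1

Coefficients: [4, 1, 2, 3]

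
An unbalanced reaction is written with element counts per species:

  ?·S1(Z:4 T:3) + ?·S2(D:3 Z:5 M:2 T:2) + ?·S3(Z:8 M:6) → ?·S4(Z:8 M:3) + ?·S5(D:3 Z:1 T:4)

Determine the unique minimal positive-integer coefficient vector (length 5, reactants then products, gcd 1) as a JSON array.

D: 4·0+6·3+1·0 = 18 | 6·0+6·3 = 18
Z: 4·4+6·5+1·8 = 54 | 6·8+6·1 = 54
M: 4·0+6·2+1·6 = 18 | 6·3+6·0 = 18
T: 4·3+6·2+1·0 = 24 | 6·0+6·4 = 24
gcd(4,6,1,6,6) = 1

Coefficients: [4, 6, 1, 6, 6]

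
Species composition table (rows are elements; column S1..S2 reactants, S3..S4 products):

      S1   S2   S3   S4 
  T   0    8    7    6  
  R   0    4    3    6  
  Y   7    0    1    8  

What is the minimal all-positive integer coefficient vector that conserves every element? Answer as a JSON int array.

Coefficients: [2, 6, 6, 1]

T: 2·0+6·8 = 48 | 6·7+1·6 = 48
R: 2·0+6·4 = 24 | 6·3+1·6 = 24
Y: 2·7+6·0 = 14 | 6·1+1·8 = 14
gcd(2,6,6,1) = 1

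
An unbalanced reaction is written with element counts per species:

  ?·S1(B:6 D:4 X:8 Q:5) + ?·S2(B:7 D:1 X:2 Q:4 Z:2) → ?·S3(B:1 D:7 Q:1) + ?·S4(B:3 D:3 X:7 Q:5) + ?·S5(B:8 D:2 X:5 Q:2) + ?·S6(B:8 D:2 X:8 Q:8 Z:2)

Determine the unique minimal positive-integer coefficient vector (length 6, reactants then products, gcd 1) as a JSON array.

B: 6·6+2·7 = 50 | 1·1+3·3+3·8+2·8 = 50
D: 6·4+2·1 = 26 | 1·7+3·3+3·2+2·2 = 26
X: 6·8+2·2 = 52 | 1·0+3·7+3·5+2·8 = 52
Q: 6·5+2·4 = 38 | 1·1+3·5+3·2+2·8 = 38
Z: 6·0+2·2 = 4 | 1·0+3·0+3·0+2·2 = 4
gcd(6,2,1,3,3,2) = 1

Coefficients: [6, 2, 1, 3, 3, 2]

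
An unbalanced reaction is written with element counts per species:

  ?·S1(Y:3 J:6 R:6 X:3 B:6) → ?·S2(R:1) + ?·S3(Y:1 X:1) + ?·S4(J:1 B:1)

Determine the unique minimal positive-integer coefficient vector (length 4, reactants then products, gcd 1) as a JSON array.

Y: 1·3 = 3 | 6·0+3·1+6·0 = 3
J: 1·6 = 6 | 6·0+3·0+6·1 = 6
R: 1·6 = 6 | 6·1+3·0+6·0 = 6
X: 1·3 = 3 | 6·0+3·1+6·0 = 3
B: 1·6 = 6 | 6·0+3·0+6·1 = 6
gcd(1,6,3,6) = 1

Coefficients: [1, 6, 3, 6]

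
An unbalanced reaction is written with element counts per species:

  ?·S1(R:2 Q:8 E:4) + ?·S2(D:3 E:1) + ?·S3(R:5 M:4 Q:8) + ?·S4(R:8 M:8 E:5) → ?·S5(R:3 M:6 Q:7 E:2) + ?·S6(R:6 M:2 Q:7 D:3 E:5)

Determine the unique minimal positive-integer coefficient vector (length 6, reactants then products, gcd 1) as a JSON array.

Coefficients: [4, 5, 3, 2, 3, 5]

R: 4·2+5·0+3·5+2·8 = 39 | 3·3+5·6 = 39
M: 4·0+5·0+3·4+2·8 = 28 | 3·6+5·2 = 28
Q: 4·8+5·0+3·8+2·0 = 56 | 3·7+5·7 = 56
D: 4·0+5·3+3·0+2·0 = 15 | 3·0+5·3 = 15
E: 4·4+5·1+3·0+2·5 = 31 | 3·2+5·5 = 31
gcd(4,5,3,2,3,5) = 1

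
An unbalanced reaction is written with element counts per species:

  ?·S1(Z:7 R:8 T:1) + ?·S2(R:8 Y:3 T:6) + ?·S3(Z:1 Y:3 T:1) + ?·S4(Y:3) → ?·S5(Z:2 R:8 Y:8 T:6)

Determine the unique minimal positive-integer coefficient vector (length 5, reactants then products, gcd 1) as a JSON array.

Coefficients: [1, 5, 5, 6, 6]

Z: 1·7+5·0+5·1+6·0 = 12 | 6·2 = 12
R: 1·8+5·8+5·0+6·0 = 48 | 6·8 = 48
Y: 1·0+5·3+5·3+6·3 = 48 | 6·8 = 48
T: 1·1+5·6+5·1+6·0 = 36 | 6·6 = 36
gcd(1,5,5,6,6) = 1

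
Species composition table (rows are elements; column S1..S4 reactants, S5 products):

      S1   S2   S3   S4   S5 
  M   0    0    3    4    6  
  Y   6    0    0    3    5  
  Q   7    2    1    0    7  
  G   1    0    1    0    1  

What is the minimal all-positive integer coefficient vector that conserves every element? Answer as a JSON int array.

Coefficients: [1, 6, 2, 3, 3]

M: 1·0+6·0+2·3+3·4 = 18 | 3·6 = 18
Y: 1·6+6·0+2·0+3·3 = 15 | 3·5 = 15
Q: 1·7+6·2+2·1+3·0 = 21 | 3·7 = 21
G: 1·1+6·0+2·1+3·0 = 3 | 3·1 = 3
gcd(1,6,2,3,3) = 1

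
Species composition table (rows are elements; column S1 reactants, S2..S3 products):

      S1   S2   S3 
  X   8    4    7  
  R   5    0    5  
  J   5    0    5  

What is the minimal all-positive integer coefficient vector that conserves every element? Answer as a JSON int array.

X: 4·8 = 32 | 1·4+4·7 = 32
R: 4·5 = 20 | 1·0+4·5 = 20
J: 4·5 = 20 | 1·0+4·5 = 20
gcd(4,1,4) = 1

Coefficients: [4, 1, 4]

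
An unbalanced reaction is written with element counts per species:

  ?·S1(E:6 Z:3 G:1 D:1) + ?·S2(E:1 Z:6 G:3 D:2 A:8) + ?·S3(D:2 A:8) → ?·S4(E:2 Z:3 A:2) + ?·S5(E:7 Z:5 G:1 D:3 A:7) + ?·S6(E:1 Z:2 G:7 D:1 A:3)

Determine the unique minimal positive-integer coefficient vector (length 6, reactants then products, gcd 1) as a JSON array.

Coefficients: [6, 2, 3, 1, 5, 1]

E: 6·6+2·1+3·0 = 38 | 1·2+5·7+1·1 = 38
Z: 6·3+2·6+3·0 = 30 | 1·3+5·5+1·2 = 30
G: 6·1+2·3+3·0 = 12 | 1·0+5·1+1·7 = 12
D: 6·1+2·2+3·2 = 16 | 1·0+5·3+1·1 = 16
A: 6·0+2·8+3·8 = 40 | 1·2+5·7+1·3 = 40
gcd(6,2,3,1,5,1) = 1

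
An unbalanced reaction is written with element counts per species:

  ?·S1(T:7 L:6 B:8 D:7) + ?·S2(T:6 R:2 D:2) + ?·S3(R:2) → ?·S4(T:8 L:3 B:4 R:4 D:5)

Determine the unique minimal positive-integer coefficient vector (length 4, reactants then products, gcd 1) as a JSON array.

Coefficients: [2, 3, 5, 4]

T: 2·7+3·6+5·0 = 32 | 4·8 = 32
L: 2·6+3·0+5·0 = 12 | 4·3 = 12
B: 2·8+3·0+5·0 = 16 | 4·4 = 16
R: 2·0+3·2+5·2 = 16 | 4·4 = 16
D: 2·7+3·2+5·0 = 20 | 4·5 = 20
gcd(2,3,5,4) = 1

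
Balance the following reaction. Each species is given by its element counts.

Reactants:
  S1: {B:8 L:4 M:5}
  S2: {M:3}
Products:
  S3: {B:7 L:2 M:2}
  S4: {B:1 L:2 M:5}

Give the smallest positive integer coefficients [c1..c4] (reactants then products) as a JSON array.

B: 3·8+2·0 = 24 | 3·7+3·1 = 24
L: 3·4+2·0 = 12 | 3·2+3·2 = 12
M: 3·5+2·3 = 21 | 3·2+3·5 = 21
gcd(3,2,3,3) = 1

Coefficients: [3, 2, 3, 3]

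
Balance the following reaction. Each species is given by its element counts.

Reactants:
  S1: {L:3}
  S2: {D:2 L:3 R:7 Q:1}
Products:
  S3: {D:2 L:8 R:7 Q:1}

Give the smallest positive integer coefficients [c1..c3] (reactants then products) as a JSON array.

Coefficients: [5, 3, 3]

D: 5·0+3·2 = 6 | 3·2 = 6
L: 5·3+3·3 = 24 | 3·8 = 24
R: 5·0+3·7 = 21 | 3·7 = 21
Q: 5·0+3·1 = 3 | 3·1 = 3
gcd(5,3,3) = 1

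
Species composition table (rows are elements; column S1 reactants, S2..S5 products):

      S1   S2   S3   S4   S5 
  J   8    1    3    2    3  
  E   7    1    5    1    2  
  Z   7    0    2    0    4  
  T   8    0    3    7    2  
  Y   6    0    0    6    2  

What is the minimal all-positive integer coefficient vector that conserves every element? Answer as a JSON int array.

J: 2·8 = 16 | 2·1+1·3+1·2+3·3 = 16
E: 2·7 = 14 | 2·1+1·5+1·1+3·2 = 14
Z: 2·7 = 14 | 2·0+1·2+1·0+3·4 = 14
T: 2·8 = 16 | 2·0+1·3+1·7+3·2 = 16
Y: 2·6 = 12 | 2·0+1·0+1·6+3·2 = 12
gcd(2,2,1,1,3) = 1

Coefficients: [2, 2, 1, 1, 3]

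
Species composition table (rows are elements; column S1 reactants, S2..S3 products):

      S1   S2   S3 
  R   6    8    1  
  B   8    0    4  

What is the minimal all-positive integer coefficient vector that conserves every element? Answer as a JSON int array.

R: 2·6 = 12 | 1·8+4·1 = 12
B: 2·8 = 16 | 1·0+4·4 = 16
gcd(2,1,4) = 1

Coefficients: [2, 1, 4]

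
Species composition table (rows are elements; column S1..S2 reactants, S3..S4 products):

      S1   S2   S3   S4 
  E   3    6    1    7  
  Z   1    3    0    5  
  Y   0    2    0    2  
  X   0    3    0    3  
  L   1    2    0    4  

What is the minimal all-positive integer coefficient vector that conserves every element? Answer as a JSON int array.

Coefficients: [2, 1, 5, 1]

E: 2·3+1·6 = 12 | 5·1+1·7 = 12
Z: 2·1+1·3 = 5 | 5·0+1·5 = 5
Y: 2·0+1·2 = 2 | 5·0+1·2 = 2
X: 2·0+1·3 = 3 | 5·0+1·3 = 3
L: 2·1+1·2 = 4 | 5·0+1·4 = 4
gcd(2,1,5,1) = 1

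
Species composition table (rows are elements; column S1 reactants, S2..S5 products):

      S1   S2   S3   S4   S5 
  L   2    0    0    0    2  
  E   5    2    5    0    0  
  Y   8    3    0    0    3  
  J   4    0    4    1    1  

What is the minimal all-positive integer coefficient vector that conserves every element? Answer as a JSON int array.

Coefficients: [3, 5, 1, 5, 3]

L: 3·2 = 6 | 5·0+1·0+5·0+3·2 = 6
E: 3·5 = 15 | 5·2+1·5+5·0+3·0 = 15
Y: 3·8 = 24 | 5·3+1·0+5·0+3·3 = 24
J: 3·4 = 12 | 5·0+1·4+5·1+3·1 = 12
gcd(3,5,1,5,3) = 1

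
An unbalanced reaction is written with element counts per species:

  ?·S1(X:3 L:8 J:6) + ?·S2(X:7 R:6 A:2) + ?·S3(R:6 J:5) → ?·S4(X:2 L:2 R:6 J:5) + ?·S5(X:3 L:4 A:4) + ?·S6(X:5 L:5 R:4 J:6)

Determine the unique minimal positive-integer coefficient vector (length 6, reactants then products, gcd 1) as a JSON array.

X: 6·3+4·7+5·0 = 46 | 5·2+2·3+6·5 = 46
L: 6·8+4·0+5·0 = 48 | 5·2+2·4+6·5 = 48
R: 6·0+4·6+5·6 = 54 | 5·6+2·0+6·4 = 54
J: 6·6+4·0+5·5 = 61 | 5·5+2·0+6·6 = 61
A: 6·0+4·2+5·0 = 8 | 5·0+2·4+6·0 = 8
gcd(6,4,5,5,2,6) = 1

Coefficients: [6, 4, 5, 5, 2, 6]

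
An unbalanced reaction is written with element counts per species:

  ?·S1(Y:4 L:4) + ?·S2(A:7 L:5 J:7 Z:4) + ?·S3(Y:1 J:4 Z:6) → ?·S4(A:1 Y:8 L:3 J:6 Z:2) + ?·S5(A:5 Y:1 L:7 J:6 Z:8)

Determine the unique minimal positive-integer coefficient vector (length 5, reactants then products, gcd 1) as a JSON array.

A: 6·0+4·7+5·0 = 28 | 3·1+5·5 = 28
Y: 6·4+4·0+5·1 = 29 | 3·8+5·1 = 29
L: 6·4+4·5+5·0 = 44 | 3·3+5·7 = 44
J: 6·0+4·7+5·4 = 48 | 3·6+5·6 = 48
Z: 6·0+4·4+5·6 = 46 | 3·2+5·8 = 46
gcd(6,4,5,3,5) = 1

Coefficients: [6, 4, 5, 3, 5]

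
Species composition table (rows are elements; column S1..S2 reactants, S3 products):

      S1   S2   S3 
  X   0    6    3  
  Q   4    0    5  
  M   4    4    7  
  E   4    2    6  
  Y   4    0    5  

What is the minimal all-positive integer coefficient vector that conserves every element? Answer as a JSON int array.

Coefficients: [5, 2, 4]

X: 5·0+2·6 = 12 | 4·3 = 12
Q: 5·4+2·0 = 20 | 4·5 = 20
M: 5·4+2·4 = 28 | 4·7 = 28
E: 5·4+2·2 = 24 | 4·6 = 24
Y: 5·4+2·0 = 20 | 4·5 = 20
gcd(5,2,4) = 1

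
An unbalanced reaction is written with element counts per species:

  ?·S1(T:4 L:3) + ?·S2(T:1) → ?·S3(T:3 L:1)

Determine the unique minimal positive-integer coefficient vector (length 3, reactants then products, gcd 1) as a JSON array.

Coefficients: [1, 5, 3]

T: 1·4+5·1 = 9 | 3·3 = 9
L: 1·3+5·0 = 3 | 3·1 = 3
gcd(1,5,3) = 1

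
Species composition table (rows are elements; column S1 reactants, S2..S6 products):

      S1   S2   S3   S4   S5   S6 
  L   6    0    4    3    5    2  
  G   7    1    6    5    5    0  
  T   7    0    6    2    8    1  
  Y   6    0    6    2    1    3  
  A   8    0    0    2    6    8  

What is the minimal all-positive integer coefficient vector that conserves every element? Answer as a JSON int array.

Coefficients: [6, 4, 3, 2, 2, 4]

L: 6·6 = 36 | 4·0+3·4+2·3+2·5+4·2 = 36
G: 6·7 = 42 | 4·1+3·6+2·5+2·5+4·0 = 42
T: 6·7 = 42 | 4·0+3·6+2·2+2·8+4·1 = 42
Y: 6·6 = 36 | 4·0+3·6+2·2+2·1+4·3 = 36
A: 6·8 = 48 | 4·0+3·0+2·2+2·6+4·8 = 48
gcd(6,4,3,2,2,4) = 1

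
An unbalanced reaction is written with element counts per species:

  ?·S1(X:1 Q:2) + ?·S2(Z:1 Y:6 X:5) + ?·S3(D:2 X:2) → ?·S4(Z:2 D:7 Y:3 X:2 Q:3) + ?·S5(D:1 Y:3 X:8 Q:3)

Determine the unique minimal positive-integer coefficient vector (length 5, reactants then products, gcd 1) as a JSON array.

Coefficients: [6, 2, 5, 1, 3]

Z: 6·0+2·1+5·0 = 2 | 1·2+3·0 = 2
D: 6·0+2·0+5·2 = 10 | 1·7+3·1 = 10
Y: 6·0+2·6+5·0 = 12 | 1·3+3·3 = 12
X: 6·1+2·5+5·2 = 26 | 1·2+3·8 = 26
Q: 6·2+2·0+5·0 = 12 | 1·3+3·3 = 12
gcd(6,2,5,1,3) = 1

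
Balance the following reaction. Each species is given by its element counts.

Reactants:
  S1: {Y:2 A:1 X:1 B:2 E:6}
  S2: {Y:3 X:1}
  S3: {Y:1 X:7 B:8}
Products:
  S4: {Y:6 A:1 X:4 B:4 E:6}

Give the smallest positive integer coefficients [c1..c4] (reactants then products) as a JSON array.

Coefficients: [4, 5, 1, 4]

Y: 4·2+5·3+1·1 = 24 | 4·6 = 24
A: 4·1+5·0+1·0 = 4 | 4·1 = 4
X: 4·1+5·1+1·7 = 16 | 4·4 = 16
B: 4·2+5·0+1·8 = 16 | 4·4 = 16
E: 4·6+5·0+1·0 = 24 | 4·6 = 24
gcd(4,5,1,4) = 1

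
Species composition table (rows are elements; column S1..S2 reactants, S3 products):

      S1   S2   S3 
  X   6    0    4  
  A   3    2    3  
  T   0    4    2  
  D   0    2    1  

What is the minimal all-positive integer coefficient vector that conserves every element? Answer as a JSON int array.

X: 4·6+3·0 = 24 | 6·4 = 24
A: 4·3+3·2 = 18 | 6·3 = 18
T: 4·0+3·4 = 12 | 6·2 = 12
D: 4·0+3·2 = 6 | 6·1 = 6
gcd(4,3,6) = 1

Coefficients: [4, 3, 6]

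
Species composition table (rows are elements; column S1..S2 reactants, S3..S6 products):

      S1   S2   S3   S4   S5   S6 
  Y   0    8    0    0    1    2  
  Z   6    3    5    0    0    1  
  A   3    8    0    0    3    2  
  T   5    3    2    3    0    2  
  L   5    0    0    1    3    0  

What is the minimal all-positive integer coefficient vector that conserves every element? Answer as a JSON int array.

Coefficients: [4, 2, 5, 2, 6, 5]

Y: 4·0+2·8 = 16 | 5·0+2·0+6·1+5·2 = 16
Z: 4·6+2·3 = 30 | 5·5+2·0+6·0+5·1 = 30
A: 4·3+2·8 = 28 | 5·0+2·0+6·3+5·2 = 28
T: 4·5+2·3 = 26 | 5·2+2·3+6·0+5·2 = 26
L: 4·5+2·0 = 20 | 5·0+2·1+6·3+5·0 = 20
gcd(4,2,5,2,6,5) = 1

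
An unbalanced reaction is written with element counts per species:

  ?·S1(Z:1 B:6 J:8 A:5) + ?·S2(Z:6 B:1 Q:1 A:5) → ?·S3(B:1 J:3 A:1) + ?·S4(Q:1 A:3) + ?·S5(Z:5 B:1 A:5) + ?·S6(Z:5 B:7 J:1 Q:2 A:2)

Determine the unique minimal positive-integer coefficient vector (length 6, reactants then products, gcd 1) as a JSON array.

Z: 2·1+3·6 = 20 | 5·0+1·0+3·5+1·5 = 20
B: 2·6+3·1 = 15 | 5·1+1·0+3·1+1·7 = 15
J: 2·8+3·0 = 16 | 5·3+1·0+3·0+1·1 = 16
Q: 2·0+3·1 = 3 | 5·0+1·1+3·0+1·2 = 3
A: 2·5+3·5 = 25 | 5·1+1·3+3·5+1·2 = 25
gcd(2,3,5,1,3,1) = 1

Coefficients: [2, 3, 5, 1, 3, 1]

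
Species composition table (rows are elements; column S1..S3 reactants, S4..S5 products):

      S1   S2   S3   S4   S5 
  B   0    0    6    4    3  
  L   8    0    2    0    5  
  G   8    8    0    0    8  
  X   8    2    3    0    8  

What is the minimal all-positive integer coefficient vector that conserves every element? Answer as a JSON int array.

B: 1·0+3·0+6·6 = 36 | 6·4+4·3 = 36
L: 1·8+3·0+6·2 = 20 | 6·0+4·5 = 20
G: 1·8+3·8+6·0 = 32 | 6·0+4·8 = 32
X: 1·8+3·2+6·3 = 32 | 6·0+4·8 = 32
gcd(1,3,6,6,4) = 1

Coefficients: [1, 3, 6, 6, 4]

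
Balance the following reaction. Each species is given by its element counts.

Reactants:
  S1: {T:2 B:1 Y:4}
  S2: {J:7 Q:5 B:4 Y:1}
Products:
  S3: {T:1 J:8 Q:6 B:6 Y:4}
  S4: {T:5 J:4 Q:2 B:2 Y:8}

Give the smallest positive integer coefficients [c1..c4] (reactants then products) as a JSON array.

T: 4·2+4·0 = 8 | 3·1+1·5 = 8
J: 4·0+4·7 = 28 | 3·8+1·4 = 28
Q: 4·0+4·5 = 20 | 3·6+1·2 = 20
B: 4·1+4·4 = 20 | 3·6+1·2 = 20
Y: 4·4+4·1 = 20 | 3·4+1·8 = 20
gcd(4,4,3,1) = 1

Coefficients: [4, 4, 3, 1]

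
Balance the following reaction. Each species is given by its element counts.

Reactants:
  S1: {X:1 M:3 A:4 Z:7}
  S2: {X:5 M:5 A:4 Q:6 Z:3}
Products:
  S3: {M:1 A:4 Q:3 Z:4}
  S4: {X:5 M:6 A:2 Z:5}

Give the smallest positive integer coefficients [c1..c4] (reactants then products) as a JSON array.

X: 5·1+3·5 = 20 | 6·0+4·5 = 20
M: 5·3+3·5 = 30 | 6·1+4·6 = 30
A: 5·4+3·4 = 32 | 6·4+4·2 = 32
Q: 5·0+3·6 = 18 | 6·3+4·0 = 18
Z: 5·7+3·3 = 44 | 6·4+4·5 = 44
gcd(5,3,6,4) = 1

Coefficients: [5, 3, 6, 4]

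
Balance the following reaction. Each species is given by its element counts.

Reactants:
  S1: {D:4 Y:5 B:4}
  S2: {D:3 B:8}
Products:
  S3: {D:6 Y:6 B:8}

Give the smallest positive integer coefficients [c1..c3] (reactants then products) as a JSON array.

D: 6·4+2·3 = 30 | 5·6 = 30
Y: 6·5+2·0 = 30 | 5·6 = 30
B: 6·4+2·8 = 40 | 5·8 = 40
gcd(6,2,5) = 1

Coefficients: [6, 2, 5]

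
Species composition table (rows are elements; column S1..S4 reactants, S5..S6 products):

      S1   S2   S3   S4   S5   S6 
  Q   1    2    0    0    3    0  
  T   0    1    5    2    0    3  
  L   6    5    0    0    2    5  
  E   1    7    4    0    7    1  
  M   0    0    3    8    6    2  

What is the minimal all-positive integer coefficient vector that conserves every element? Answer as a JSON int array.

Q: 4·1+1·2+2·0+2·0 = 6 | 2·3+5·0 = 6
T: 4·0+1·1+2·5+2·2 = 15 | 2·0+5·3 = 15
L: 4·6+1·5+2·0+2·0 = 29 | 2·2+5·5 = 29
E: 4·1+1·7+2·4+2·0 = 19 | 2·7+5·1 = 19
M: 4·0+1·0+2·3+2·8 = 22 | 2·6+5·2 = 22
gcd(4,1,2,2,2,5) = 1

Coefficients: [4, 1, 2, 2, 2, 5]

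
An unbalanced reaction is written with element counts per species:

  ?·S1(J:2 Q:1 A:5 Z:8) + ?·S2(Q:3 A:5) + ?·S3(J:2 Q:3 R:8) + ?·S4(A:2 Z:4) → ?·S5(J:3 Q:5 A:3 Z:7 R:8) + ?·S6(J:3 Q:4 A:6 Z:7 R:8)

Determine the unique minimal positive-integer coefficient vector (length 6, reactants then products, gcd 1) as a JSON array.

Coefficients: [2, 1, 4, 3, 1, 3]

J: 2·2+1·0+4·2+3·0 = 12 | 1·3+3·3 = 12
Q: 2·1+1·3+4·3+3·0 = 17 | 1·5+3·4 = 17
A: 2·5+1·5+4·0+3·2 = 21 | 1·3+3·6 = 21
Z: 2·8+1·0+4·0+3·4 = 28 | 1·7+3·7 = 28
R: 2·0+1·0+4·8+3·0 = 32 | 1·8+3·8 = 32
gcd(2,1,4,3,1,3) = 1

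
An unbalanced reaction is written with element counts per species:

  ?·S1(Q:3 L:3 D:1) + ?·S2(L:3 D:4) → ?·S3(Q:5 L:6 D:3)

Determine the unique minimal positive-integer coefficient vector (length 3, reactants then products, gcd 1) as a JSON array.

Coefficients: [5, 1, 3]

Q: 5·3+1·0 = 15 | 3·5 = 15
L: 5·3+1·3 = 18 | 3·6 = 18
D: 5·1+1·4 = 9 | 3·3 = 9
gcd(5,1,3) = 1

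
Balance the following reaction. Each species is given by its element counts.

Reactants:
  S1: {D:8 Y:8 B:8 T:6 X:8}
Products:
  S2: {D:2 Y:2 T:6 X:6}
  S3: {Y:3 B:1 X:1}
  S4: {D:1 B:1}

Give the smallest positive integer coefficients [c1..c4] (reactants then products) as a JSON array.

Coefficients: [1, 1, 2, 6]

D: 1·8 = 8 | 1·2+2·0+6·1 = 8
Y: 1·8 = 8 | 1·2+2·3+6·0 = 8
B: 1·8 = 8 | 1·0+2·1+6·1 = 8
T: 1·6 = 6 | 1·6+2·0+6·0 = 6
X: 1·8 = 8 | 1·6+2·1+6·0 = 8
gcd(1,1,2,6) = 1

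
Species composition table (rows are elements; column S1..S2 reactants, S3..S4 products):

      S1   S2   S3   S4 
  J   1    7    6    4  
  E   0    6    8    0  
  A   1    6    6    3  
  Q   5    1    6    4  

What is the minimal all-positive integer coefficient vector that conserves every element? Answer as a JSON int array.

Coefficients: [6, 4, 3, 4]

J: 6·1+4·7 = 34 | 3·6+4·4 = 34
E: 6·0+4·6 = 24 | 3·8+4·0 = 24
A: 6·1+4·6 = 30 | 3·6+4·3 = 30
Q: 6·5+4·1 = 34 | 3·6+4·4 = 34
gcd(6,4,3,4) = 1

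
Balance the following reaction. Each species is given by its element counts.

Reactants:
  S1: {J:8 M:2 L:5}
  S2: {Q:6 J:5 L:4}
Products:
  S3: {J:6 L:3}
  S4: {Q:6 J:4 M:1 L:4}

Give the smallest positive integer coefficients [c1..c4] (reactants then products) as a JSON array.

Q: 3·0+6·6 = 36 | 5·0+6·6 = 36
J: 3·8+6·5 = 54 | 5·6+6·4 = 54
M: 3·2+6·0 = 6 | 5·0+6·1 = 6
L: 3·5+6·4 = 39 | 5·3+6·4 = 39
gcd(3,6,5,6) = 1

Coefficients: [3, 6, 5, 6]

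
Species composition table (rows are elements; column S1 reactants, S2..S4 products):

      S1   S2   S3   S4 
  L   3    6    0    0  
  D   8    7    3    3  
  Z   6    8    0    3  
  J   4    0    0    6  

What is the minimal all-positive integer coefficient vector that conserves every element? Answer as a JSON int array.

L: 6·3 = 18 | 3·6+5·0+4·0 = 18
D: 6·8 = 48 | 3·7+5·3+4·3 = 48
Z: 6·6 = 36 | 3·8+5·0+4·3 = 36
J: 6·4 = 24 | 3·0+5·0+4·6 = 24
gcd(6,3,5,4) = 1

Coefficients: [6, 3, 5, 4]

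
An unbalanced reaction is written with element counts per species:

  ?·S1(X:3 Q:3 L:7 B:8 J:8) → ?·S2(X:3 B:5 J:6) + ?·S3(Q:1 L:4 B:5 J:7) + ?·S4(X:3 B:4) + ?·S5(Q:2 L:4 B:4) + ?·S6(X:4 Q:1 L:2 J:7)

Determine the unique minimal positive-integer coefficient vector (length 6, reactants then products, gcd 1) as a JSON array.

X: 6·3 = 18 | 1·3+3·0+1·3+6·0+3·4 = 18
Q: 6·3 = 18 | 1·0+3·1+1·0+6·2+3·1 = 18
L: 6·7 = 42 | 1·0+3·4+1·0+6·4+3·2 = 42
B: 6·8 = 48 | 1·5+3·5+1·4+6·4+3·0 = 48
J: 6·8 = 48 | 1·6+3·7+1·0+6·0+3·7 = 48
gcd(6,1,3,1,6,3) = 1

Coefficients: [6, 1, 3, 1, 6, 3]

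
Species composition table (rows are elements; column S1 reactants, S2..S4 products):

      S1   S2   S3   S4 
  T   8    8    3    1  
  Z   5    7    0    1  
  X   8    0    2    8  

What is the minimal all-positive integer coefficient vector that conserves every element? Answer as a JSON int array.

T: 5·8 = 40 | 3·8+4·3+4·1 = 40
Z: 5·5 = 25 | 3·7+4·0+4·1 = 25
X: 5·8 = 40 | 3·0+4·2+4·8 = 40
gcd(5,3,4,4) = 1

Coefficients: [5, 3, 4, 4]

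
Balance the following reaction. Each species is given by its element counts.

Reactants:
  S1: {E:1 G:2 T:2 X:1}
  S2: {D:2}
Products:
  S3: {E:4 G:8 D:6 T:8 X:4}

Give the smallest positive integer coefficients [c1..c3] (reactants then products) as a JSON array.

E: 4·1+3·0 = 4 | 1·4 = 4
G: 4·2+3·0 = 8 | 1·8 = 8
D: 4·0+3·2 = 6 | 1·6 = 6
T: 4·2+3·0 = 8 | 1·8 = 8
X: 4·1+3·0 = 4 | 1·4 = 4
gcd(4,3,1) = 1

Coefficients: [4, 3, 1]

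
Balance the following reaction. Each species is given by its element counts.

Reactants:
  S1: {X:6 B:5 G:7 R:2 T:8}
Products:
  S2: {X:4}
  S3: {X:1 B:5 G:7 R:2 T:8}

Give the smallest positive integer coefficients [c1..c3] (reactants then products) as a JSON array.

Coefficients: [4, 5, 4]

X: 4·6 = 24 | 5·4+4·1 = 24
B: 4·5 = 20 | 5·0+4·5 = 20
G: 4·7 = 28 | 5·0+4·7 = 28
R: 4·2 = 8 | 5·0+4·2 = 8
T: 4·8 = 32 | 5·0+4·8 = 32
gcd(4,5,4) = 1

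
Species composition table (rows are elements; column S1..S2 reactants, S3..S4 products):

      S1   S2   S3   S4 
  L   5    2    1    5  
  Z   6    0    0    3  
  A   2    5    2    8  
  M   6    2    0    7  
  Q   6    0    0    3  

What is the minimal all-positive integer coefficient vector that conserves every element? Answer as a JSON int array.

L: 1·5+4·2 = 13 | 3·1+2·5 = 13
Z: 1·6+4·0 = 6 | 3·0+2·3 = 6
A: 1·2+4·5 = 22 | 3·2+2·8 = 22
M: 1·6+4·2 = 14 | 3·0+2·7 = 14
Q: 1·6+4·0 = 6 | 3·0+2·3 = 6
gcd(1,4,3,2) = 1

Coefficients: [1, 4, 3, 2]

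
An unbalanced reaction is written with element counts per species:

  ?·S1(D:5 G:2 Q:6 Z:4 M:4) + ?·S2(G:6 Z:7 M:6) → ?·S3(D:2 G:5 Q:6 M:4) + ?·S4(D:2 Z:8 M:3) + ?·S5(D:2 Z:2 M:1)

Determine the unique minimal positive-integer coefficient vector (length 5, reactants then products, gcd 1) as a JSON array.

Coefficients: [4, 2, 4, 3, 3]

D: 4·5+2·0 = 20 | 4·2+3·2+3·2 = 20
G: 4·2+2·6 = 20 | 4·5+3·0+3·0 = 20
Q: 4·6+2·0 = 24 | 4·6+3·0+3·0 = 24
Z: 4·4+2·7 = 30 | 4·0+3·8+3·2 = 30
M: 4·4+2·6 = 28 | 4·4+3·3+3·1 = 28
gcd(4,2,4,3,3) = 1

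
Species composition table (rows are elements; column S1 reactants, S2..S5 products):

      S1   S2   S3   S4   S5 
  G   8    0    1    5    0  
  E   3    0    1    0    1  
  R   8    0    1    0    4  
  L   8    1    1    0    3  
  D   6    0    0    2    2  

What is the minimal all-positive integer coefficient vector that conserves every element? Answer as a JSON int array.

Coefficients: [3, 5, 4, 4, 5]

G: 3·8 = 24 | 5·0+4·1+4·5+5·0 = 24
E: 3·3 = 9 | 5·0+4·1+4·0+5·1 = 9
R: 3·8 = 24 | 5·0+4·1+4·0+5·4 = 24
L: 3·8 = 24 | 5·1+4·1+4·0+5·3 = 24
D: 3·6 = 18 | 5·0+4·0+4·2+5·2 = 18
gcd(3,5,4,4,5) = 1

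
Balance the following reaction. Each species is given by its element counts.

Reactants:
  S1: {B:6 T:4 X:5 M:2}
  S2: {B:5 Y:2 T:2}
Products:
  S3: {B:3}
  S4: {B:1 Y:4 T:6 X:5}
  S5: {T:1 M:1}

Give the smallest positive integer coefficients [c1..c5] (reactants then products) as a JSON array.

Coefficients: [1, 2, 5, 1, 2]

B: 1·6+2·5 = 16 | 5·3+1·1+2·0 = 16
Y: 1·0+2·2 = 4 | 5·0+1·4+2·0 = 4
T: 1·4+2·2 = 8 | 5·0+1·6+2·1 = 8
X: 1·5+2·0 = 5 | 5·0+1·5+2·0 = 5
M: 1·2+2·0 = 2 | 5·0+1·0+2·1 = 2
gcd(1,2,5,1,2) = 1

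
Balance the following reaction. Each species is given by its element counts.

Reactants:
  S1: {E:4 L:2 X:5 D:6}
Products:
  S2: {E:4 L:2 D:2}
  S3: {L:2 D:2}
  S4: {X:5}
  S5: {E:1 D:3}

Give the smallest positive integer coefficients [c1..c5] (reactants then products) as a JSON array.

Coefficients: [3, 2, 1, 3, 4]

E: 3·4 = 12 | 2·4+1·0+3·0+4·1 = 12
L: 3·2 = 6 | 2·2+1·2+3·0+4·0 = 6
X: 3·5 = 15 | 2·0+1·0+3·5+4·0 = 15
D: 3·6 = 18 | 2·2+1·2+3·0+4·3 = 18
gcd(3,2,1,3,4) = 1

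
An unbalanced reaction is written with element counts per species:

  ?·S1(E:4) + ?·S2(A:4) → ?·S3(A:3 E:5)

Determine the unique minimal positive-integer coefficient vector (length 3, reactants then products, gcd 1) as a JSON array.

A: 5·0+3·4 = 12 | 4·3 = 12
E: 5·4+3·0 = 20 | 4·5 = 20
gcd(5,3,4) = 1

Coefficients: [5, 3, 4]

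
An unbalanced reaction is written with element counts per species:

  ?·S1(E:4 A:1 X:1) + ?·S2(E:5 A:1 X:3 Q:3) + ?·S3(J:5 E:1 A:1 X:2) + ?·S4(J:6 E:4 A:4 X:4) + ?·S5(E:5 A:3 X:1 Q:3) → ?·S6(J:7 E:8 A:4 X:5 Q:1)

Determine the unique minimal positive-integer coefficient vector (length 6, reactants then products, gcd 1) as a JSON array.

J: 6·0+1·0+6·5+2·6+1·0 = 42 | 6·7 = 42
E: 6·4+1·5+6·1+2·4+1·5 = 48 | 6·8 = 48
A: 6·1+1·1+6·1+2·4+1·3 = 24 | 6·4 = 24
X: 6·1+1·3+6·2+2·4+1·1 = 30 | 6·5 = 30
Q: 6·0+1·3+6·0+2·0+1·3 = 6 | 6·1 = 6
gcd(6,1,6,2,1,6) = 1

Coefficients: [6, 1, 6, 2, 1, 6]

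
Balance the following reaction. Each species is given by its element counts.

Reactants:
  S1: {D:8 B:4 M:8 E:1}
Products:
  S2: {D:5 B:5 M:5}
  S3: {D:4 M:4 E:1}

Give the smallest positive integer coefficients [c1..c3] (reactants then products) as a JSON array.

D: 5·8 = 40 | 4·5+5·4 = 40
B: 5·4 = 20 | 4·5+5·0 = 20
M: 5·8 = 40 | 4·5+5·4 = 40
E: 5·1 = 5 | 4·0+5·1 = 5
gcd(5,4,5) = 1

Coefficients: [5, 4, 5]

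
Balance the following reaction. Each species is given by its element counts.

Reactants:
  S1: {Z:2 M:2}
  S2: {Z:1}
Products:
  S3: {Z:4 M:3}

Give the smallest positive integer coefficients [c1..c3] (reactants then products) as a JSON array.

Z: 3·2+2·1 = 8 | 2·4 = 8
M: 3·2+2·0 = 6 | 2·3 = 6
gcd(3,2,2) = 1

Coefficients: [3, 2, 2]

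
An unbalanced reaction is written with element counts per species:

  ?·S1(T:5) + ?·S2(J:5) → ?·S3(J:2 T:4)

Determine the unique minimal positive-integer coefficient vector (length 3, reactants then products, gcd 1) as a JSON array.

J: 4·0+2·5 = 10 | 5·2 = 10
T: 4·5+2·0 = 20 | 5·4 = 20
gcd(4,2,5) = 1

Coefficients: [4, 2, 5]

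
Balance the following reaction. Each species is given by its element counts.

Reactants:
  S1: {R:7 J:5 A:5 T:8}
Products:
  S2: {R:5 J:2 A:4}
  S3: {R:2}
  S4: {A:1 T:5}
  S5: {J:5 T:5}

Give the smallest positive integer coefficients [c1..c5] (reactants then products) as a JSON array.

R: 5·7 = 35 | 5·5+5·2+5·0+3·0 = 35
J: 5·5 = 25 | 5·2+5·0+5·0+3·5 = 25
A: 5·5 = 25 | 5·4+5·0+5·1+3·0 = 25
T: 5·8 = 40 | 5·0+5·0+5·5+3·5 = 40
gcd(5,5,5,5,3) = 1

Coefficients: [5, 5, 5, 5, 3]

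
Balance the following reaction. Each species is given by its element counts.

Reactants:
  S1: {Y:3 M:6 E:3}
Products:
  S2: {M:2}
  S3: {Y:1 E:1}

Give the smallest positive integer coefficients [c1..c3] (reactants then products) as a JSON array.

Coefficients: [1, 3, 3]

Y: 1·3 = 3 | 3·0+3·1 = 3
M: 1·6 = 6 | 3·2+3·0 = 6
E: 1·3 = 3 | 3·0+3·1 = 3
gcd(1,3,3) = 1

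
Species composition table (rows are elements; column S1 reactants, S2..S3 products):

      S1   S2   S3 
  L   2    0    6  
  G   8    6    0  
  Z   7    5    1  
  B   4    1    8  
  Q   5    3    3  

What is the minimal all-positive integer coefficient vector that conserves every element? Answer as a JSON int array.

L: 3·2 = 6 | 4·0+1·6 = 6
G: 3·8 = 24 | 4·6+1·0 = 24
Z: 3·7 = 21 | 4·5+1·1 = 21
B: 3·4 = 12 | 4·1+1·8 = 12
Q: 3·5 = 15 | 4·3+1·3 = 15
gcd(3,4,1) = 1

Coefficients: [3, 4, 1]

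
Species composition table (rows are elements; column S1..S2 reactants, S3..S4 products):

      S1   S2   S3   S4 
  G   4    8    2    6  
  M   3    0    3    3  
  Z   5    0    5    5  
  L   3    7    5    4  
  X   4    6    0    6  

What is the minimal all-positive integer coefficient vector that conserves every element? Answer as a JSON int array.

G: 6·4+1·8 = 32 | 1·2+5·6 = 32
M: 6·3+1·0 = 18 | 1·3+5·3 = 18
Z: 6·5+1·0 = 30 | 1·5+5·5 = 30
L: 6·3+1·7 = 25 | 1·5+5·4 = 25
X: 6·4+1·6 = 30 | 1·0+5·6 = 30
gcd(6,1,1,5) = 1

Coefficients: [6, 1, 1, 5]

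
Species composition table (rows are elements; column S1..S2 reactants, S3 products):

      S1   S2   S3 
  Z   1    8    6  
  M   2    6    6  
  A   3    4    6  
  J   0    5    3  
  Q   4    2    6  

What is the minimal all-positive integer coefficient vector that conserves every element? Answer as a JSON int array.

Z: 6·1+3·8 = 30 | 5·6 = 30
M: 6·2+3·6 = 30 | 5·6 = 30
A: 6·3+3·4 = 30 | 5·6 = 30
J: 6·0+3·5 = 15 | 5·3 = 15
Q: 6·4+3·2 = 30 | 5·6 = 30
gcd(6,3,5) = 1

Coefficients: [6, 3, 5]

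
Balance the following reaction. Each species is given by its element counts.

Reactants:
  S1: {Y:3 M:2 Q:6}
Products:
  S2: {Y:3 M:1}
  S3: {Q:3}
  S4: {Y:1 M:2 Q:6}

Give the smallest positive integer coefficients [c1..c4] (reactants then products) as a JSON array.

Y: 5·3 = 15 | 4·3+4·0+3·1 = 15
M: 5·2 = 10 | 4·1+4·0+3·2 = 10
Q: 5·6 = 30 | 4·0+4·3+3·6 = 30
gcd(5,4,4,3) = 1

Coefficients: [5, 4, 4, 3]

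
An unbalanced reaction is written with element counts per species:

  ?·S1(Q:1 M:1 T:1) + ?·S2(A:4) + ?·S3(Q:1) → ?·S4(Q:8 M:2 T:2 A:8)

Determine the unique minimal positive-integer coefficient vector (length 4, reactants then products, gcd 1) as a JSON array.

Q: 2·1+2·0+6·1 = 8 | 1·8 = 8
M: 2·1+2·0+6·0 = 2 | 1·2 = 2
T: 2·1+2·0+6·0 = 2 | 1·2 = 2
A: 2·0+2·4+6·0 = 8 | 1·8 = 8
gcd(2,2,6,1) = 1

Coefficients: [2, 2, 6, 1]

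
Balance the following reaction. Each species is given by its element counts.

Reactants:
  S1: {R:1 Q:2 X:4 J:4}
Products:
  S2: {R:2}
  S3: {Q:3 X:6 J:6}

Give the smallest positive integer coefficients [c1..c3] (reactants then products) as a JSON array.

R: 6·1 = 6 | 3·2+4·0 = 6
Q: 6·2 = 12 | 3·0+4·3 = 12
X: 6·4 = 24 | 3·0+4·6 = 24
J: 6·4 = 24 | 3·0+4·6 = 24
gcd(6,3,4) = 1

Coefficients: [6, 3, 4]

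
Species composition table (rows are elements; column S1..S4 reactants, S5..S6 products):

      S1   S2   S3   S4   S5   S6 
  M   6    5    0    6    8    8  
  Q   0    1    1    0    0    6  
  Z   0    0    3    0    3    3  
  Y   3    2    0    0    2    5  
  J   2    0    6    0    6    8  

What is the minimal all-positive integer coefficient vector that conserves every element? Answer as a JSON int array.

M: 2·6+6·5+6·0+1·6 = 48 | 4·8+2·8 = 48
Q: 2·0+6·1+6·1+1·0 = 12 | 4·0+2·6 = 12
Z: 2·0+6·0+6·3+1·0 = 18 | 4·3+2·3 = 18
Y: 2·3+6·2+6·0+1·0 = 18 | 4·2+2·5 = 18
J: 2·2+6·0+6·6+1·0 = 40 | 4·6+2·8 = 40
gcd(2,6,6,1,4,2) = 1

Coefficients: [2, 6, 6, 1, 4, 2]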